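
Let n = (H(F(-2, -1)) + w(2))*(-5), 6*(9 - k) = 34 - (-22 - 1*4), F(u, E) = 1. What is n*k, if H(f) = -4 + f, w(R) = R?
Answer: -5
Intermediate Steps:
k = -1 (k = 9 - (34 - (-22 - 1*4))/6 = 9 - (34 - (-22 - 4))/6 = 9 - (34 - 1*(-26))/6 = 9 - (34 + 26)/6 = 9 - ⅙*60 = 9 - 10 = -1)
n = 5 (n = ((-4 + 1) + 2)*(-5) = (-3 + 2)*(-5) = -1*(-5) = 5)
n*k = 5*(-1) = -5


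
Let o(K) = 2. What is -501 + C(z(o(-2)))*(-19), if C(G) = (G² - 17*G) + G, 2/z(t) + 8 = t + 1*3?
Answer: -6409/9 ≈ -712.11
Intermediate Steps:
z(t) = 2/(-5 + t) (z(t) = 2/(-8 + (t + 1*3)) = 2/(-8 + (t + 3)) = 2/(-8 + (3 + t)) = 2/(-5 + t))
C(G) = G² - 16*G
-501 + C(z(o(-2)))*(-19) = -501 + ((2/(-5 + 2))*(-16 + 2/(-5 + 2)))*(-19) = -501 + ((2/(-3))*(-16 + 2/(-3)))*(-19) = -501 + ((2*(-⅓))*(-16 + 2*(-⅓)))*(-19) = -501 - 2*(-16 - ⅔)/3*(-19) = -501 - ⅔*(-50/3)*(-19) = -501 + (100/9)*(-19) = -501 - 1900/9 = -6409/9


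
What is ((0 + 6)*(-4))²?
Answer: 576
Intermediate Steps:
((0 + 6)*(-4))² = (6*(-4))² = (-24)² = 576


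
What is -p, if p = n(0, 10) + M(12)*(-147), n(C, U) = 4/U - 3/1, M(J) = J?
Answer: 8833/5 ≈ 1766.6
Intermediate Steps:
n(C, U) = -3 + 4/U (n(C, U) = 4/U - 3*1 = 4/U - 3 = -3 + 4/U)
p = -8833/5 (p = (-3 + 4/10) + 12*(-147) = (-3 + 4*(⅒)) - 1764 = (-3 + ⅖) - 1764 = -13/5 - 1764 = -8833/5 ≈ -1766.6)
-p = -1*(-8833/5) = 8833/5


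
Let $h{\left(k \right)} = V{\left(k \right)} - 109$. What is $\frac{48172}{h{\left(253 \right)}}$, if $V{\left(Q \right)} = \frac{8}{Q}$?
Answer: $- \frac{12187516}{27569} \approx -442.07$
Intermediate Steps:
$h{\left(k \right)} = -109 + \frac{8}{k}$ ($h{\left(k \right)} = \frac{8}{k} - 109 = -109 + \frac{8}{k}$)
$\frac{48172}{h{\left(253 \right)}} = \frac{48172}{-109 + \frac{8}{253}} = \frac{48172}{- \frac{27569}{253}} = 48172 \left(- \frac{253}{27569}\right) = - \frac{12187516}{27569}$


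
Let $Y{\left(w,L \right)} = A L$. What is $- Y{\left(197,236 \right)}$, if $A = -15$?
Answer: $3540$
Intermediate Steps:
$Y{\left(w,L \right)} = - 15 L$
$- Y{\left(197,236 \right)} = - \left(-15\right) 236 = \left(-1\right) \left(-3540\right) = 3540$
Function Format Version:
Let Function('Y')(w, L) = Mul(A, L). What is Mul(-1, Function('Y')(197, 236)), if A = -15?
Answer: 3540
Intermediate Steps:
Function('Y')(w, L) = Mul(-15, L)
Mul(-1, Function('Y')(197, 236)) = Mul(-1, Mul(-15, 236)) = Mul(-1, -3540) = 3540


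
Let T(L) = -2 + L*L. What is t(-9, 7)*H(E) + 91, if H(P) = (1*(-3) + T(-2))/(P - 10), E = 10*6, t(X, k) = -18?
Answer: 2284/25 ≈ 91.360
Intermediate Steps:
T(L) = -2 + L²
E = 60
H(P) = -1/(-10 + P) (H(P) = (1*(-3) + (-2 + (-2)²))/(P - 10) = (-3 + (-2 + 4))/(-10 + P) = (-3 + 2)/(-10 + P) = -1/(-10 + P))
t(-9, 7)*H(E) + 91 = -(-18)/(-10 + 60) + 91 = -(-18)/50 + 91 = -18*(-1/50) + 91 = 9/25 + 91 = 2284/25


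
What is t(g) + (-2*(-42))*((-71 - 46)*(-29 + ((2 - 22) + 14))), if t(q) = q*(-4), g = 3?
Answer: 343968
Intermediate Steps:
t(q) = -4*q
t(g) + (-2*(-42))*((-71 - 46)*(-29 + ((2 - 22) + 14))) = -4*3 + (-2*(-42))*((-71 - 46)*(-29 + ((2 - 22) + 14))) = -12 + 84*(-117*(-29 + (-20 + 14))) = -12 + 84*(-117*(-29 - 6)) = -12 + 84*(-117*(-35)) = -12 + 84*4095 = -12 + 343980 = 343968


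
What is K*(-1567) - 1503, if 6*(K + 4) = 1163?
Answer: -1793831/6 ≈ -2.9897e+5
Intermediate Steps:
K = 1139/6 (K = -4 + (1/6)*1163 = -4 + 1163/6 = 1139/6 ≈ 189.83)
K*(-1567) - 1503 = (1139/6)*(-1567) - 1503 = -1784813/6 - 1503 = -1793831/6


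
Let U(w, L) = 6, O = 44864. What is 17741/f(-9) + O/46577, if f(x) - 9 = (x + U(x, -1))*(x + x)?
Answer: 829148989/2934351 ≈ 282.57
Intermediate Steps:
f(x) = 9 + 2*x*(6 + x) (f(x) = 9 + (x + 6)*(x + x) = 9 + (6 + x)*(2*x) = 9 + 2*x*(6 + x))
17741/f(-9) + O/46577 = 17741/(9 + 2*(-9)² + 12*(-9)) + 44864/46577 = 17741/(9 + 2*81 - 108) + 44864*(1/46577) = 17741/(9 + 162 - 108) + 44864/46577 = 17741/63 + 44864/46577 = 829148989/2934351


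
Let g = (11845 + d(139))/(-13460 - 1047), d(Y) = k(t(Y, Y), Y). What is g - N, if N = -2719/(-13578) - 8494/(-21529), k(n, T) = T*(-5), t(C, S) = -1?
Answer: -5781692381981/4240697294334 ≈ -1.3634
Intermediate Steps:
k(n, T) = -5*T
d(Y) = -5*Y
N = 173868883/292320762 (N = -2719*(-1/13578) - 8494*(-1/21529) = 2719/13578 + 8494/21529 = 173868883/292320762 ≈ 0.59479)
g = -11150/14507 (g = (11845 - 5*139)/(-13460 - 1047) = (11845 - 695)/(-14507) = 11150*(-1/14507) = -11150/14507 ≈ -0.76859)
g - N = -11150/14507 - 1*173868883/292320762 = -11150/14507 - 173868883/292320762 = -5781692381981/4240697294334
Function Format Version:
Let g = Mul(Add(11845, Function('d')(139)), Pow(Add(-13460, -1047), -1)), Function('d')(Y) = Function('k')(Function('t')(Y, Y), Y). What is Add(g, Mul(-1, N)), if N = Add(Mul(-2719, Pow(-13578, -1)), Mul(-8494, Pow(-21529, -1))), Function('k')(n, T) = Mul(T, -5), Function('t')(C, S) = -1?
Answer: Rational(-5781692381981, 4240697294334) ≈ -1.3634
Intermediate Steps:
Function('k')(n, T) = Mul(-5, T)
Function('d')(Y) = Mul(-5, Y)
N = Rational(173868883, 292320762) (N = Add(Mul(-2719, Rational(-1, 13578)), Mul(-8494, Rational(-1, 21529))) = Add(Rational(2719, 13578), Rational(8494, 21529)) = Rational(173868883, 292320762) ≈ 0.59479)
g = Rational(-11150, 14507) (g = Mul(Add(11845, Mul(-5, 139)), Pow(Add(-13460, -1047), -1)) = Mul(Add(11845, -695), Pow(-14507, -1)) = Mul(11150, Rational(-1, 14507)) = Rational(-11150, 14507) ≈ -0.76859)
Add(g, Mul(-1, N)) = Add(Rational(-11150, 14507), Mul(-1, Rational(173868883, 292320762))) = Add(Rational(-11150, 14507), Rational(-173868883, 292320762)) = Rational(-5781692381981, 4240697294334)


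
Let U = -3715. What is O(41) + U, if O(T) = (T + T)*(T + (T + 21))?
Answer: 4731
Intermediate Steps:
O(T) = 2*T*(21 + 2*T) (O(T) = (2*T)*(T + (21 + T)) = (2*T)*(21 + 2*T) = 2*T*(21 + 2*T))
O(41) + U = 2*41*(21 + 2*41) - 3715 = 2*41*(21 + 82) - 3715 = 2*41*103 - 3715 = 8446 - 3715 = 4731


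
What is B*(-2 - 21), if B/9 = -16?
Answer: 3312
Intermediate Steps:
B = -144 (B = 9*(-16) = -144)
B*(-2 - 21) = -144*(-2 - 21) = -144*(-23) = 3312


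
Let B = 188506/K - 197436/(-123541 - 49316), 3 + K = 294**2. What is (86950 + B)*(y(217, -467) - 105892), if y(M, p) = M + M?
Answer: -45667897632149784680/4980183027 ≈ -9.1699e+9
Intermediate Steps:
y(M, p) = 2*M
K = 86433 (K = -3 + 294**2 = -3 + 86436 = 86433)
B = 16549855810/4980183027 (B = 188506/86433 - 197436/(-123541 - 49316) = 188506*(1/86433) - 197436/(-172857) = 188506/86433 - 197436*(-1/172857) = 188506/86433 + 65812/57619 = 16549855810/4980183027 ≈ 3.3231)
(86950 + B)*(y(217, -467) - 105892) = (86950 + 16549855810/4980183027)*(2*217 - 105892) = 433043464053460*(434 - 105892)/4980183027 = (433043464053460/4980183027)*(-105458) = -45667897632149784680/4980183027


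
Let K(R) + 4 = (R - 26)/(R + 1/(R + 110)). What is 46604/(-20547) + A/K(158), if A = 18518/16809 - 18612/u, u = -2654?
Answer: -8243900157671083/1705990004966169 ≈ -4.8323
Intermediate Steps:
K(R) = -4 + (-26 + R)/(R + 1/(110 + R)) (K(R) = -4 + (R - 26)/(R + 1/(R + 110)) = -4 + (-26 + R)/(R + 1/(110 + R)))
A = 180997940/22305543 (A = 18518/16809 - 18612/(-2654) = 18518*(1/16809) - 18612*(-1/2654) = 18518/16809 + 9306/1327 = 180997940/22305543 ≈ 8.1145)
46604/(-20547) + A/K(158) = 46604/(-20547) + 180997940/(22305543*(((-2864 - 356*158 - 3*158**2)/(1 + 158**2 + 110*158)))) = 46604*(-1/20547) + 180997940/(22305543*(((-2864 - 56248 - 3*24964)/(1 + 24964 + 17380)))) = -46604/20547 + 180997940/(22305543*(((-2864 - 56248 - 74892)/42345))) = -46604/20547 + 180997940/(22305543*(((1/42345)*(-134004)))) = -46604/20547 + 180997940/(22305543*(-44668/14115)) = -46604/20547 + (180997940/22305543)*(-14115/44668) = -46604/20547 - 212898826925/83028666227 = -8243900157671083/1705990004966169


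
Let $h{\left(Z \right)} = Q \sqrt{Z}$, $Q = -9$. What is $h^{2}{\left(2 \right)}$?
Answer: $162$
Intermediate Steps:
$h{\left(Z \right)} = - 9 \sqrt{Z}$
$h^{2}{\left(2 \right)} = \left(- 9 \sqrt{2}\right)^{2} = 162$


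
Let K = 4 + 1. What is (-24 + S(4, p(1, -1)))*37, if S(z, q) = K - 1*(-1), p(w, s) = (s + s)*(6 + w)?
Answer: -666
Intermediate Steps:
K = 5
p(w, s) = 2*s*(6 + w) (p(w, s) = (2*s)*(6 + w) = 2*s*(6 + w))
S(z, q) = 6 (S(z, q) = 5 - 1*(-1) = 5 + 1 = 6)
(-24 + S(4, p(1, -1)))*37 = (-24 + 6)*37 = -18*37 = -666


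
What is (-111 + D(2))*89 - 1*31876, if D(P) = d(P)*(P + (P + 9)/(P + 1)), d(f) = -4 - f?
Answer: -44781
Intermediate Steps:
D(P) = (-4 - P)*(P + (9 + P)/(1 + P)) (D(P) = (-4 - P)*(P + (P + 9)/(P + 1)) = (-4 - P)*(P + (9 + P)/(1 + P)))
(-111 + D(2))*89 - 1*31876 = (-111 - (4 + 2)*(9 + 2² + 2*2)/(1 + 2))*89 - 1*31876 = (-111 - 1*6*(9 + 4 + 4)/3)*89 - 31876 = (-111 - 1*⅓*6*17)*89 - 31876 = (-111 - 34)*89 - 31876 = -145*89 - 31876 = -12905 - 31876 = -44781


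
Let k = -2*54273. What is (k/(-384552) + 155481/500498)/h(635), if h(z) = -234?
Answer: -9509798785/3753116384472 ≈ -0.0025338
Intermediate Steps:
k = -108546
(k/(-384552) + 155481/500498)/h(635) = (-108546/(-384552) + 155481/500498)/(-234) = (-108546*(-1/384552) + 155481*(1/500498))*(-1/234) = (18091/64092 + 155481/500498)*(-1/234) = (9509798785/16038958908)*(-1/234) = -9509798785/3753116384472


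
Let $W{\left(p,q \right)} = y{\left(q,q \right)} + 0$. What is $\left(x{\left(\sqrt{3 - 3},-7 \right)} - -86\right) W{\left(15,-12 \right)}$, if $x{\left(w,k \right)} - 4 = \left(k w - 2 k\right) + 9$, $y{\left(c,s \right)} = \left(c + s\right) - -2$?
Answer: $-2486$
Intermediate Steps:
$y{\left(c,s \right)} = 2 + c + s$ ($y{\left(c,s \right)} = \left(c + s\right) + 2 = 2 + c + s$)
$x{\left(w,k \right)} = 13 - 2 k + k w$ ($x{\left(w,k \right)} = 4 + \left(\left(k w - 2 k\right) + 9\right) = 4 + \left(\left(- 2 k + k w\right) + 9\right) = 4 + \left(9 - 2 k + k w\right) = 13 - 2 k + k w$)
$W{\left(p,q \right)} = 2 + 2 q$ ($W{\left(p,q \right)} = \left(2 + q + q\right) + 0 = \left(2 + 2 q\right) + 0 = 2 + 2 q$)
$\left(x{\left(\sqrt{3 - 3},-7 \right)} - -86\right) W{\left(15,-12 \right)} = \left(\left(13 - -14 - 7 \sqrt{3 - 3}\right) - -86\right) \left(2 + 2 \left(-12\right)\right) = \left(\left(13 + 14 - 7 \sqrt{0}\right) + 86\right) \left(2 - 24\right) = \left(\left(13 + 14 - 0\right) + 86\right) \left(-22\right) = \left(\left(13 + 14 + 0\right) + 86\right) \left(-22\right) = \left(27 + 86\right) \left(-22\right) = 113 \left(-22\right) = -2486$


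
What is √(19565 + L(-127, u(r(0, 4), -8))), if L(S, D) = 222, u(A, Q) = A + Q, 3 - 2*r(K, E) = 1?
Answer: √19787 ≈ 140.67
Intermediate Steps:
r(K, E) = 1 (r(K, E) = 3/2 - ½*1 = 3/2 - ½ = 1)
√(19565 + L(-127, u(r(0, 4), -8))) = √(19565 + 222) = √19787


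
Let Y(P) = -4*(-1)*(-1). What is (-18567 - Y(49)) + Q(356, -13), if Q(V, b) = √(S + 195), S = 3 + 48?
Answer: -18563 + √246 ≈ -18547.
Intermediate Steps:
Y(P) = -4 (Y(P) = 4*(-1) = -4)
S = 51
Q(V, b) = √246 (Q(V, b) = √(51 + 195) = √246)
(-18567 - Y(49)) + Q(356, -13) = (-18567 - 1*(-4)) + √246 = (-18567 + 4) + √246 = -18563 + √246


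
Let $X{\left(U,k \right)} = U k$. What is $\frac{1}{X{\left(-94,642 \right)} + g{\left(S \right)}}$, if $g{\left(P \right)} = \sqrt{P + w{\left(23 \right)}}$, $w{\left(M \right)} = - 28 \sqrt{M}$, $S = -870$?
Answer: $- \frac{1}{60348 - i \sqrt{870 + 28 \sqrt{23}}} \approx -1.6571 \cdot 10^{-5} - 8.7017 \cdot 10^{-9} i$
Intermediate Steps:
$g{\left(P \right)} = \sqrt{P - 28 \sqrt{23}}$
$\frac{1}{X{\left(-94,642 \right)} + g{\left(S \right)}} = \frac{1}{\left(-94\right) 642 + \sqrt{-870 - 28 \sqrt{23}}} = \frac{1}{-60348 + \sqrt{-870 - 28 \sqrt{23}}}$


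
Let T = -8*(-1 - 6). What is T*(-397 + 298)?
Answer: -5544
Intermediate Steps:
T = 56 (T = -8*(-7) = 56)
T*(-397 + 298) = 56*(-397 + 298) = 56*(-99) = -5544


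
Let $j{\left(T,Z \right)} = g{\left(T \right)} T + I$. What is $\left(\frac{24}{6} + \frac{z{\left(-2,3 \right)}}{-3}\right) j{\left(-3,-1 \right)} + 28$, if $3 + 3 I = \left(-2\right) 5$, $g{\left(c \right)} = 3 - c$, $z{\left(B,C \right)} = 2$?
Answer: $- \frac{418}{9} \approx -46.444$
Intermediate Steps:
$I = - \frac{13}{3}$ ($I = -1 + \frac{\left(-2\right) 5}{3} = -1 + \frac{1}{3} \left(-10\right) = -1 - \frac{10}{3} = - \frac{13}{3} \approx -4.3333$)
$j{\left(T,Z \right)} = - \frac{13}{3} + T \left(3 - T\right)$ ($j{\left(T,Z \right)} = \left(3 - T\right) T - \frac{13}{3} = T \left(3 - T\right) - \frac{13}{3} = - \frac{13}{3} + T \left(3 - T\right)$)
$\left(\frac{24}{6} + \frac{z{\left(-2,3 \right)}}{-3}\right) j{\left(-3,-1 \right)} + 28 = \left(\frac{24}{6} + \frac{2}{-3}\right) \left(- \frac{13}{3} - \left(-3\right)^{2} + 3 \left(-3\right)\right) + 28 = \left(24 \cdot \frac{1}{6} + 2 \left(- \frac{1}{3}\right)\right) \left(- \frac{13}{3} - 9 - 9\right) + 28 = \left(4 - \frac{2}{3}\right) \left(- \frac{13}{3} - 9 - 9\right) + 28 = \frac{10}{3} \left(- \frac{67}{3}\right) + 28 = - \frac{670}{9} + 28 = - \frac{418}{9}$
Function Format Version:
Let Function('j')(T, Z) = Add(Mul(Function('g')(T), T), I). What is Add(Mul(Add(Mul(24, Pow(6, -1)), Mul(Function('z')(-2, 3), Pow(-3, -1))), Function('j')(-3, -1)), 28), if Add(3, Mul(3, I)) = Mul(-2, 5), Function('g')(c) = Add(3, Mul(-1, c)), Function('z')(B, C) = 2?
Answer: Rational(-418, 9) ≈ -46.444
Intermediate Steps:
I = Rational(-13, 3) (I = Add(-1, Mul(Rational(1, 3), Mul(-2, 5))) = Add(-1, Mul(Rational(1, 3), -10)) = Add(-1, Rational(-10, 3)) = Rational(-13, 3) ≈ -4.3333)
Function('j')(T, Z) = Add(Rational(-13, 3), Mul(T, Add(3, Mul(-1, T)))) (Function('j')(T, Z) = Add(Mul(Add(3, Mul(-1, T)), T), Rational(-13, 3)) = Add(Mul(T, Add(3, Mul(-1, T))), Rational(-13, 3)) = Add(Rational(-13, 3), Mul(T, Add(3, Mul(-1, T)))))
Add(Mul(Add(Mul(24, Pow(6, -1)), Mul(Function('z')(-2, 3), Pow(-3, -1))), Function('j')(-3, -1)), 28) = Add(Mul(Add(Mul(24, Pow(6, -1)), Mul(2, Pow(-3, -1))), Add(Rational(-13, 3), Mul(-1, Pow(-3, 2)), Mul(3, -3))), 28) = Add(Mul(Add(Mul(24, Rational(1, 6)), Mul(2, Rational(-1, 3))), Add(Rational(-13, 3), Mul(-1, 9), -9)), 28) = Add(Mul(Add(4, Rational(-2, 3)), Add(Rational(-13, 3), -9, -9)), 28) = Add(Mul(Rational(10, 3), Rational(-67, 3)), 28) = Add(Rational(-670, 9), 28) = Rational(-418, 9)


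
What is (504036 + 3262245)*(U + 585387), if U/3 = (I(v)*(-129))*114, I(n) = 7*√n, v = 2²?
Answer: -121519056465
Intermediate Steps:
v = 4
U = -617652 (U = 3*(((7*√4)*(-129))*114) = 3*(((7*2)*(-129))*114) = 3*((14*(-129))*114) = 3*(-1806*114) = 3*(-205884) = -617652)
(504036 + 3262245)*(U + 585387) = (504036 + 3262245)*(-617652 + 585387) = 3766281*(-32265) = -121519056465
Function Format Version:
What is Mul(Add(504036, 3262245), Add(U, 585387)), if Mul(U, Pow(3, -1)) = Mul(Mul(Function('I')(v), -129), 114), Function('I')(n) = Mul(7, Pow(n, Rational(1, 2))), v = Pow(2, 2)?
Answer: -121519056465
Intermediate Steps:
v = 4
U = -617652 (U = Mul(3, Mul(Mul(Mul(7, Pow(4, Rational(1, 2))), -129), 114)) = Mul(3, Mul(Mul(Mul(7, 2), -129), 114)) = Mul(3, Mul(Mul(14, -129), 114)) = Mul(3, Mul(-1806, 114)) = Mul(3, -205884) = -617652)
Mul(Add(504036, 3262245), Add(U, 585387)) = Mul(Add(504036, 3262245), Add(-617652, 585387)) = Mul(3766281, -32265) = -121519056465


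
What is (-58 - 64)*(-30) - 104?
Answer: 3556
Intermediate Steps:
(-58 - 64)*(-30) - 104 = -122*(-30) - 104 = 3660 - 104 = 3556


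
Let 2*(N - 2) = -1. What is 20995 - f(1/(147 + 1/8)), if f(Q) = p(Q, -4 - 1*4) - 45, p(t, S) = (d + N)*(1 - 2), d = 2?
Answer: 42087/2 ≈ 21044.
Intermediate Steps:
N = 3/2 (N = 2 + (1/2)*(-1) = 2 - 1/2 = 3/2 ≈ 1.5000)
p(t, S) = -7/2 (p(t, S) = (2 + 3/2)*(1 - 2) = (7/2)*(-1) = -7/2)
f(Q) = -97/2 (f(Q) = -7/2 - 45 = -97/2)
20995 - f(1/(147 + 1/8)) = 20995 - 1*(-97/2) = 20995 + 97/2 = 42087/2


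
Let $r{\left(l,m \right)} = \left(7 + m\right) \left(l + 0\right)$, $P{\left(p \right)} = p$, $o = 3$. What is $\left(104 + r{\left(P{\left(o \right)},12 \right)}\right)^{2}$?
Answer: $25921$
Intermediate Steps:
$r{\left(l,m \right)} = l \left(7 + m\right)$ ($r{\left(l,m \right)} = \left(7 + m\right) l = l \left(7 + m\right)$)
$\left(104 + r{\left(P{\left(o \right)},12 \right)}\right)^{2} = \left(104 + 3 \left(7 + 12\right)\right)^{2} = \left(104 + 3 \cdot 19\right)^{2} = \left(104 + 57\right)^{2} = 161^{2} = 25921$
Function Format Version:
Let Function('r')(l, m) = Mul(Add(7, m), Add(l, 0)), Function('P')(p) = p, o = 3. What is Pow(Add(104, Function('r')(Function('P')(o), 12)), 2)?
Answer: 25921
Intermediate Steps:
Function('r')(l, m) = Mul(l, Add(7, m)) (Function('r')(l, m) = Mul(Add(7, m), l) = Mul(l, Add(7, m)))
Pow(Add(104, Function('r')(Function('P')(o), 12)), 2) = Pow(Add(104, Mul(3, Add(7, 12))), 2) = Pow(Add(104, Mul(3, 19)), 2) = Pow(Add(104, 57), 2) = Pow(161, 2) = 25921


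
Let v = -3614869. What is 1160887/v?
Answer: -1160887/3614869 ≈ -0.32114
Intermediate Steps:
1160887/v = 1160887/(-3614869) = 1160887*(-1/3614869) = -1160887/3614869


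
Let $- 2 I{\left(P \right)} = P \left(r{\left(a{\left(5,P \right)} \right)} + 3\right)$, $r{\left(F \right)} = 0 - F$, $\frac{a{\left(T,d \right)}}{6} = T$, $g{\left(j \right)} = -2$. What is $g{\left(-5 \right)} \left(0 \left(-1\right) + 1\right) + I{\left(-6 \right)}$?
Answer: $-83$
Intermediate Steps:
$a{\left(T,d \right)} = 6 T$
$r{\left(F \right)} = - F$
$I{\left(P \right)} = \frac{27 P}{2}$ ($I{\left(P \right)} = - \frac{P \left(- 6 \cdot 5 + 3\right)}{2} = - \frac{P \left(\left(-1\right) 30 + 3\right)}{2} = - \frac{P \left(-30 + 3\right)}{2} = - \frac{P \left(-27\right)}{2} = - \frac{\left(-27\right) P}{2} = \frac{27 P}{2}$)
$g{\left(-5 \right)} \left(0 \left(-1\right) + 1\right) + I{\left(-6 \right)} = - 2 \left(0 \left(-1\right) + 1\right) + \frac{27}{2} \left(-6\right) = - 2 \left(0 + 1\right) - 81 = \left(-2\right) 1 - 81 = -2 - 81 = -83$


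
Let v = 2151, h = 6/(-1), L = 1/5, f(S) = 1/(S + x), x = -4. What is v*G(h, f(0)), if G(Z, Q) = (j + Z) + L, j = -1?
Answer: -73134/5 ≈ -14627.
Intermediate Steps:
f(S) = 1/(-4 + S) (f(S) = 1/(S - 4) = 1/(-4 + S))
L = ⅕ (L = 1*(⅕) = ⅕ ≈ 0.20000)
h = -6 (h = 6*(-1) = -6)
G(Z, Q) = -⅘ + Z (G(Z, Q) = (-1 + Z) + ⅕ = -⅘ + Z)
v*G(h, f(0)) = 2151*(-⅘ - 6) = 2151*(-34/5) = -73134/5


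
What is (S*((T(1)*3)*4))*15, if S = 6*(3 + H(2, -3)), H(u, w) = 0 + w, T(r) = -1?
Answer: 0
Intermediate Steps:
H(u, w) = w
S = 0 (S = 6*(3 - 3) = 6*0 = 0)
(S*((T(1)*3)*4))*15 = (0*(-1*3*4))*15 = (0*(-3*4))*15 = (0*(-12))*15 = 0*15 = 0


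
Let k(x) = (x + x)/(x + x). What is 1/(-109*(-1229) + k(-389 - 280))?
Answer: 1/133962 ≈ 7.4648e-6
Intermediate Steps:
k(x) = 1 (k(x) = (2*x)/((2*x)) = (2*x)*(1/(2*x)) = 1)
1/(-109*(-1229) + k(-389 - 280)) = 1/(-109*(-1229) + 1) = 1/(133961 + 1) = 1/133962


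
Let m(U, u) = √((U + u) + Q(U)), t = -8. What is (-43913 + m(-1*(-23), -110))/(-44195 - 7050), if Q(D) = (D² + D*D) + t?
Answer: 43913/51245 - 3*√107/51245 ≈ 0.85632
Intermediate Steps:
Q(D) = -8 + 2*D² (Q(D) = (D² + D*D) - 8 = (D² + D²) - 8 = 2*D² - 8 = -8 + 2*D²)
m(U, u) = √(-8 + U + u + 2*U²) (m(U, u) = √((U + u) + (-8 + 2*U²)) = √(-8 + U + u + 2*U²))
(-43913 + m(-1*(-23), -110))/(-44195 - 7050) = (-43913 + √(-8 - 1*(-23) - 110 + 2*(-1*(-23))²))/(-44195 - 7050) = (-43913 + √(-8 + 23 - 110 + 2*23²))/(-51245) = (-43913 + √(-8 + 23 - 110 + 2*529))*(-1/51245) = (-43913 + √(-8 + 23 - 110 + 1058))*(-1/51245) = (-43913 + √963)*(-1/51245) = (-43913 + 3*√107)*(-1/51245) = 43913/51245 - 3*√107/51245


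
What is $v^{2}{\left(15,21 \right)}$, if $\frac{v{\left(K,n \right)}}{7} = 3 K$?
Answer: $99225$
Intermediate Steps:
$v{\left(K,n \right)} = 21 K$ ($v{\left(K,n \right)} = 7 \cdot 3 K = 21 K$)
$v^{2}{\left(15,21 \right)} = \left(21 \cdot 15\right)^{2} = 315^{2} = 99225$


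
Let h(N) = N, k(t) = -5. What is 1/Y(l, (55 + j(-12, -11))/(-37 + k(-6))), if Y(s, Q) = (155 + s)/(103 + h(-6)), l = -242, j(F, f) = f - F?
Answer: -97/87 ≈ -1.1149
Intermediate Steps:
Y(s, Q) = 155/97 + s/97 (Y(s, Q) = (155 + s)/(103 - 6) = (155 + s)/97 = (155 + s)*(1/97) = 155/97 + s/97)
1/Y(l, (55 + j(-12, -11))/(-37 + k(-6))) = 1/(155/97 + (1/97)*(-242)) = 1/(155/97 - 242/97) = 1/(-87/97) = -97/87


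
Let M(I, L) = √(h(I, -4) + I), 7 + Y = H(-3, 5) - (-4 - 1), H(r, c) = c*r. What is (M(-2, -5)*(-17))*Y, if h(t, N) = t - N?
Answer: 0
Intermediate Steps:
Y = -17 (Y = -7 + (5*(-3) - (-4 - 1)) = -7 + (-15 - 1*(-5)) = -7 + (-15 + 5) = -7 - 10 = -17)
M(I, L) = √(4 + 2*I) (M(I, L) = √((I - 1*(-4)) + I) = √((I + 4) + I) = √((4 + I) + I) = √(4 + 2*I))
(M(-2, -5)*(-17))*Y = (√(4 + 2*(-2))*(-17))*(-17) = (√(4 - 4)*(-17))*(-17) = (√0*(-17))*(-17) = (0*(-17))*(-17) = 0*(-17) = 0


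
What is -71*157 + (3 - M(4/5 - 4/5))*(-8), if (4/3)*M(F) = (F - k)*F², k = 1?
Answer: -11171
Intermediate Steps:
M(F) = 3*F²*(-1 + F)/4 (M(F) = 3*((F - 1*1)*F²)/4 = 3*((F - 1)*F²)/4 = 3*((-1 + F)*F²)/4 = 3*(F²*(-1 + F))/4 = 3*F²*(-1 + F)/4)
-71*157 + (3 - M(4/5 - 4/5))*(-8) = -71*157 + (3 - 3*(4/5 - 4/5)²*(-1 + (4/5 - 4/5))/4)*(-8) = -11147 + (3 - 3*(4*(⅕) - 4*⅕)²*(-1 + (4*(⅕) - 4*⅕))/4)*(-8) = -11147 + (3 - 3*(⅘ - ⅘)²*(-1 + (⅘ - ⅘))/4)*(-8) = -11147 + (3 - 3*0²*(-1 + 0)/4)*(-8) = -11147 + (3 - 3*0*(-1)/4)*(-8) = -11147 + (3 - 1*0)*(-8) = -11147 + (3 + 0)*(-8) = -11147 + 3*(-8) = -11147 - 24 = -11171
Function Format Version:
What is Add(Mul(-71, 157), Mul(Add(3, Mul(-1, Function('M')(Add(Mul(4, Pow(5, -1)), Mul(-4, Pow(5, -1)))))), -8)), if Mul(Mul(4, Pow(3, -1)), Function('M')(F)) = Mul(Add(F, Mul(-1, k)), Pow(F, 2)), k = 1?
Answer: -11171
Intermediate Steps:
Function('M')(F) = Mul(Rational(3, 4), Pow(F, 2), Add(-1, F)) (Function('M')(F) = Mul(Rational(3, 4), Mul(Add(F, Mul(-1, 1)), Pow(F, 2))) = Mul(Rational(3, 4), Mul(Add(F, -1), Pow(F, 2))) = Mul(Rational(3, 4), Mul(Add(-1, F), Pow(F, 2))) = Mul(Rational(3, 4), Mul(Pow(F, 2), Add(-1, F))) = Mul(Rational(3, 4), Pow(F, 2), Add(-1, F)))
Add(Mul(-71, 157), Mul(Add(3, Mul(-1, Function('M')(Add(Mul(4, Pow(5, -1)), Mul(-4, Pow(5, -1)))))), -8)) = Add(Mul(-71, 157), Mul(Add(3, Mul(-1, Mul(Rational(3, 4), Pow(Add(Mul(4, Pow(5, -1)), Mul(-4, Pow(5, -1))), 2), Add(-1, Add(Mul(4, Pow(5, -1)), Mul(-4, Pow(5, -1))))))), -8)) = Add(-11147, Mul(Add(3, Mul(-1, Mul(Rational(3, 4), Pow(Add(Mul(4, Rational(1, 5)), Mul(-4, Rational(1, 5))), 2), Add(-1, Add(Mul(4, Rational(1, 5)), Mul(-4, Rational(1, 5))))))), -8)) = Add(-11147, Mul(Add(3, Mul(-1, Mul(Rational(3, 4), Pow(Add(Rational(4, 5), Rational(-4, 5)), 2), Add(-1, Add(Rational(4, 5), Rational(-4, 5)))))), -8)) = Add(-11147, Mul(Add(3, Mul(-1, Mul(Rational(3, 4), Pow(0, 2), Add(-1, 0)))), -8)) = Add(-11147, Mul(Add(3, Mul(-1, Mul(Rational(3, 4), 0, -1))), -8)) = Add(-11147, Mul(Add(3, Mul(-1, 0)), -8)) = Add(-11147, Mul(Add(3, 0), -8)) = Add(-11147, Mul(3, -8)) = Add(-11147, -24) = -11171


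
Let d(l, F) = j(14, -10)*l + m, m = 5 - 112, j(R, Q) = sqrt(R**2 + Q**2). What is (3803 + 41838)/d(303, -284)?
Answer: 4883587/27164015 + 27658446*sqrt(74)/27164015 ≈ 8.9387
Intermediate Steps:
j(R, Q) = sqrt(Q**2 + R**2)
m = -107
d(l, F) = -107 + 2*l*sqrt(74) (d(l, F) = sqrt((-10)**2 + 14**2)*l - 107 = sqrt(100 + 196)*l - 107 = sqrt(296)*l - 107 = (2*sqrt(74))*l - 107 = 2*l*sqrt(74) - 107 = -107 + 2*l*sqrt(74))
(3803 + 41838)/d(303, -284) = (3803 + 41838)/(-107 + 2*303*sqrt(74)) = 45641/(-107 + 606*sqrt(74))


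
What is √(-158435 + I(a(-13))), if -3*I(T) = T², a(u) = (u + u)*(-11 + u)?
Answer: I*√288227 ≈ 536.87*I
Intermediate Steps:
a(u) = 2*u*(-11 + u) (a(u) = (2*u)*(-11 + u) = 2*u*(-11 + u))
I(T) = -T²/3
√(-158435 + I(a(-13))) = √(-158435 - 676*(-11 - 13)²/3) = √(-158435 - (2*(-13)*(-24))²/3) = √(-158435 - ⅓*624²) = √(-158435 - ⅓*389376) = √(-158435 - 129792) = √(-288227) = I*√288227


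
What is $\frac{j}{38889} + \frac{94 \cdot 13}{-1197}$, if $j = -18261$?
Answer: $- \frac{7708975}{5172237} \approx -1.4905$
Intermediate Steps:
$\frac{j}{38889} + \frac{94 \cdot 13}{-1197} = - \frac{18261}{38889} + \frac{94 \cdot 13}{-1197} = \left(-18261\right) \frac{1}{38889} + 1222 \left(- \frac{1}{1197}\right) = - \frac{2029}{4321} - \frac{1222}{1197} = - \frac{7708975}{5172237}$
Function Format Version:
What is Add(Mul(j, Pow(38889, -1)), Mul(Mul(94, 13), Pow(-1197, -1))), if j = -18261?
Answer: Rational(-7708975, 5172237) ≈ -1.4905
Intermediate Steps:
Add(Mul(j, Pow(38889, -1)), Mul(Mul(94, 13), Pow(-1197, -1))) = Add(Mul(-18261, Pow(38889, -1)), Mul(Mul(94, 13), Pow(-1197, -1))) = Add(Mul(-18261, Rational(1, 38889)), Mul(1222, Rational(-1, 1197))) = Add(Rational(-2029, 4321), Rational(-1222, 1197)) = Rational(-7708975, 5172237)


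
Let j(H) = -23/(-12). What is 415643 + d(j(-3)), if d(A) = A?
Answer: 4987739/12 ≈ 4.1565e+5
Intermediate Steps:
j(H) = 23/12 (j(H) = -23*(-1/12) = 23/12)
415643 + d(j(-3)) = 415643 + 23/12 = 4987739/12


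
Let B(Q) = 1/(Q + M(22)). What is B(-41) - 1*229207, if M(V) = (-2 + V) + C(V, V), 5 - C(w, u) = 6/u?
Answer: -41028064/179 ≈ -2.2921e+5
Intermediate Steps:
C(w, u) = 5 - 6/u
M(V) = 3 + V - 6/V (M(V) = (-2 + V) + (5 - 6/V) = 3 + V - 6/V)
B(Q) = 1/(272/11 + Q) (B(Q) = 1/(Q + (3 + 22 - 6/22)) = 1/(Q + (3 + 22 - 6*1/22)) = 1/(Q + (3 + 22 - 3/11)) = 1/(Q + 272/11) = 1/(272/11 + Q))
B(-41) - 1*229207 = 11/(272 + 11*(-41)) - 1*229207 = 11/(272 - 451) - 229207 = 11/(-179) - 229207 = 11*(-1/179) - 229207 = -11/179 - 229207 = -41028064/179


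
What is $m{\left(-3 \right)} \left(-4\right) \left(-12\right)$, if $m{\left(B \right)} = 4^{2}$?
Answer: $768$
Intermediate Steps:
$m{\left(B \right)} = 16$
$m{\left(-3 \right)} \left(-4\right) \left(-12\right) = 16 \left(-4\right) \left(-12\right) = \left(-64\right) \left(-12\right) = 768$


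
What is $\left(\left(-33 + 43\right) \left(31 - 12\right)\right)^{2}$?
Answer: $36100$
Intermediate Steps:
$\left(\left(-33 + 43\right) \left(31 - 12\right)\right)^{2} = \left(10 \cdot 19\right)^{2} = 190^{2} = 36100$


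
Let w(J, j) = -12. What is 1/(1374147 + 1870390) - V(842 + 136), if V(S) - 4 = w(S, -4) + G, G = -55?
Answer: 204405832/3244537 ≈ 63.000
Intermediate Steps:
V(S) = -63 (V(S) = 4 + (-12 - 55) = 4 - 67 = -63)
1/(1374147 + 1870390) - V(842 + 136) = 1/(1374147 + 1870390) - 1*(-63) = 1/3244537 + 63 = 204405832/3244537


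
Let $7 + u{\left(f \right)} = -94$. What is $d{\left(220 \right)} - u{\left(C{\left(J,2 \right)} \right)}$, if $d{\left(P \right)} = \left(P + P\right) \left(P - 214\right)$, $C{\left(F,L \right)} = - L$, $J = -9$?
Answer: $2741$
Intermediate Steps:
$d{\left(P \right)} = 2 P \left(-214 + P\right)$
$u{\left(f \right)} = -101$ ($u{\left(f \right)} = -7 - 94 = -101$)
$d{\left(220 \right)} - u{\left(C{\left(J,2 \right)} \right)} = 2 \cdot 220 \left(-214 + 220\right) - -101 = 2 \cdot 220 \cdot 6 + 101 = 2640 + 101 = 2741$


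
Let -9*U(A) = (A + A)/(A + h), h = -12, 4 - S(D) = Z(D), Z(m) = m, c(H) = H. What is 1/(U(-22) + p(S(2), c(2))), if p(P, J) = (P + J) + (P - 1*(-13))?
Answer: 153/2885 ≈ 0.053033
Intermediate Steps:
S(D) = 4 - D
U(A) = -2*A/(9*(-12 + A)) (U(A) = -(A + A)/(9*(A - 12)) = -2*A/(9*(-12 + A)))
p(P, J) = 13 + J + 2*P (p(P, J) = (J + P) + (P + 13) = (J + P) + (13 + P) = 13 + J + 2*P)
1/(U(-22) + p(S(2), c(2))) = 1/(-2*(-22)/(-108 + 9*(-22)) + (13 + 2 + 2*(4 - 1*2))) = 1/(-2*(-22)/(-108 - 198) + (13 + 2 + 2*(4 - 2))) = 1/(-2*(-22)/(-306) + (13 + 2 + 2*2)) = 1/(-2*(-22)*(-1/306) + (13 + 2 + 4)) = 1/(-22/153 + 19) = 1/(2885/153) = 153/2885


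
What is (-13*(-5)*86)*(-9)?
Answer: -50310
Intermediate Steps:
(-13*(-5)*86)*(-9) = (65*86)*(-9) = 5590*(-9) = -50310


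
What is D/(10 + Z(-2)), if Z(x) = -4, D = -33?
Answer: -11/2 ≈ -5.5000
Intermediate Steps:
D/(10 + Z(-2)) = -33/(10 - 4) = -33/6 = (⅙)*(-33) = -11/2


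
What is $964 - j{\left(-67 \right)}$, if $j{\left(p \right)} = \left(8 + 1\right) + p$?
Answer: $1022$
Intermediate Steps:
$j{\left(p \right)} = 9 + p$
$964 - j{\left(-67 \right)} = 964 - \left(9 - 67\right) = 964 - -58 = 964 + 58 = 1022$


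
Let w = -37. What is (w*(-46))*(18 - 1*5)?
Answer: 22126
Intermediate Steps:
(w*(-46))*(18 - 1*5) = (-37*(-46))*(18 - 1*5) = 1702*(18 - 5) = 1702*13 = 22126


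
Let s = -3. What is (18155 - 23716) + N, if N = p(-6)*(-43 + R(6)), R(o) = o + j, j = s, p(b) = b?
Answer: -5321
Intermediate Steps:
j = -3
R(o) = -3 + o (R(o) = o - 3 = -3 + o)
N = 240 (N = -6*(-43 + (-3 + 6)) = -6*(-43 + 3) = -6*(-40) = 240)
(18155 - 23716) + N = (18155 - 23716) + 240 = -5561 + 240 = -5321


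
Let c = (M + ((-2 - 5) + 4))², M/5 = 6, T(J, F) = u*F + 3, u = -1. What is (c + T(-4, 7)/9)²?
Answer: 42994249/81 ≈ 5.3079e+5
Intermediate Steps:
T(J, F) = 3 - F (T(J, F) = -F + 3 = 3 - F)
M = 30 (M = 5*6 = 30)
c = 729 (c = (30 + ((-2 - 5) + 4))² = (30 + (-7 + 4))² = (30 - 3)² = 27² = 729)
(c + T(-4, 7)/9)² = (729 + (3 - 1*7)/9)² = (729 + (3 - 7)*(⅑))² = (729 - 4*⅑)² = (729 - 4/9)² = (6557/9)² = 42994249/81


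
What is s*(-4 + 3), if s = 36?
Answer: -36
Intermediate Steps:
s*(-4 + 3) = 36*(-4 + 3) = 36*(-1) = -36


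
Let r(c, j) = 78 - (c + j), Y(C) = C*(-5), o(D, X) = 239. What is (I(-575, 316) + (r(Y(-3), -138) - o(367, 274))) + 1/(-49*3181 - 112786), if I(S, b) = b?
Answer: 74686089/268655 ≈ 278.00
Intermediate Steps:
Y(C) = -5*C
r(c, j) = 78 - c - j (r(c, j) = 78 + (-c - j) = 78 - c - j)
(I(-575, 316) + (r(Y(-3), -138) - o(367, 274))) + 1/(-49*3181 - 112786) = (316 + ((78 - (-5)*(-3) - 1*(-138)) - 1*239)) + 1/(-49*3181 - 112786) = (316 + ((78 - 1*15 + 138) - 239)) + 1/(-155869 - 112786) = (316 + ((78 - 15 + 138) - 239)) + 1/(-268655) = (316 + (201 - 239)) - 1/268655 = (316 - 38) - 1/268655 = 278 - 1/268655 = 74686089/268655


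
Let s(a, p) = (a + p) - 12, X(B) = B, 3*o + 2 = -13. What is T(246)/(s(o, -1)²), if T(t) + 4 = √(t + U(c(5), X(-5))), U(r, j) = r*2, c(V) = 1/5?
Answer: -1/81 + √385/405 ≈ 0.036102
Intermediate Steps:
o = -5 (o = -⅔ + (⅓)*(-13) = -⅔ - 13/3 = -5)
s(a, p) = -12 + a + p
c(V) = ⅕
U(r, j) = 2*r
T(t) = -4 + √(⅖ + t) (T(t) = -4 + √(t + 2*(⅕)) = -4 + √(t + ⅖) = -4 + √(⅖ + t))
T(246)/(s(o, -1)²) = (-4 + √(10 + 25*246)/5)/((-12 - 5 - 1)²) = (-4 + √(10 + 6150)/5)/((-18)²) = (-4 + √6160/5)/324 = (-4 + (4*√385)/5)*(1/324) = (-4 + 4*√385/5)*(1/324) = -1/81 + √385/405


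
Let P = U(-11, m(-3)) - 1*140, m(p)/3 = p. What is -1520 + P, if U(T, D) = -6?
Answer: -1666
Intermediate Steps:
m(p) = 3*p
P = -146 (P = -6 - 1*140 = -6 - 140 = -146)
-1520 + P = -1520 - 146 = -1666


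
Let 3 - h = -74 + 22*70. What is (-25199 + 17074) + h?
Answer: -9588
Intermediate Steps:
h = -1463 (h = 3 - (-74 + 22*70) = 3 - (-74 + 1540) = 3 - 1*1466 = 3 - 1466 = -1463)
(-25199 + 17074) + h = (-25199 + 17074) - 1463 = -8125 - 1463 = -9588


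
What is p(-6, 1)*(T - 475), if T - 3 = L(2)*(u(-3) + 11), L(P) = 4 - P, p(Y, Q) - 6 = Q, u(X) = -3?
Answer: -3192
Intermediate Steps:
p(Y, Q) = 6 + Q
T = 19 (T = 3 + (4 - 1*2)*(-3 + 11) = 3 + (4 - 2)*8 = 3 + 2*8 = 3 + 16 = 19)
p(-6, 1)*(T - 475) = (6 + 1)*(19 - 475) = 7*(-456) = -3192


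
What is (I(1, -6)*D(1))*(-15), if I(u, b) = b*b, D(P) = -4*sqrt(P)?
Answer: 2160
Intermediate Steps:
I(u, b) = b**2
(I(1, -6)*D(1))*(-15) = ((-6)**2*(-4*sqrt(1)))*(-15) = (36*(-4*1))*(-15) = (36*(-4))*(-15) = -144*(-15) = 2160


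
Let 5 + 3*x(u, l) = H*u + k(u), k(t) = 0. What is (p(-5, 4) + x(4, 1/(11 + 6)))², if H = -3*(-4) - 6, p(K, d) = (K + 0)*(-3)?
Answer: 4096/9 ≈ 455.11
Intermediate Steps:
p(K, d) = -3*K (p(K, d) = K*(-3) = -3*K)
H = 6 (H = 12 - 6 = 6)
x(u, l) = -5/3 + 2*u (x(u, l) = -5/3 + (6*u + 0)/3 = -5/3 + (6*u)/3 = -5/3 + 2*u)
(p(-5, 4) + x(4, 1/(11 + 6)))² = (-3*(-5) + (-5/3 + 2*4))² = (15 + (-5/3 + 8))² = (15 + 19/3)² = (64/3)² = 4096/9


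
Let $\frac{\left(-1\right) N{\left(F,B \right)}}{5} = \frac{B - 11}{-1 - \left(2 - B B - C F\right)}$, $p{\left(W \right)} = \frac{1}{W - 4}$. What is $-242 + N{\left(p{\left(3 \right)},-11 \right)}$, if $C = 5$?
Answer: $- \frac{27236}{113} \approx -241.03$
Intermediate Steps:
$p{\left(W \right)} = \frac{1}{-4 + W}$
$N{\left(F,B \right)} = - \frac{5 \left(-11 + B\right)}{-3 + B^{2} + 5 F}$ ($N{\left(F,B \right)} = - 5 \frac{B - 11}{-1 - \left(2 - 5 F - B B\right)} = - 5 \frac{-11 + B}{-1 - \left(2 - B^{2} - 5 F\right)} = - 5 \frac{-11 + B}{-1 + \left(-2 + B^{2} + 5 F\right)} = - 5 \frac{-11 + B}{-3 + B^{2} + 5 F} = - \frac{5 \left(-11 + B\right)}{-3 + B^{2} + 5 F}$)
$-242 + N{\left(p{\left(3 \right)},-11 \right)} = -242 + \frac{5 \left(11 - -11\right)}{-3 + \left(-11\right)^{2} + \frac{5}{-4 + 3}} = -242 + \frac{5 \left(11 + 11\right)}{-3 + 121 + \frac{5}{-1}} = -242 + 5 \frac{1}{-3 + 121 + 5 \left(-1\right)} 22 = -242 + 5 \frac{1}{-3 + 121 - 5} \cdot 22 = -242 + 5 \cdot \frac{1}{113} \cdot 22 = -242 + \frac{110}{113} = - \frac{27236}{113}$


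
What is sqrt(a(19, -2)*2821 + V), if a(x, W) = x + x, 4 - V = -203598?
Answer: 20*sqrt(777) ≈ 557.49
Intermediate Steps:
V = 203602 (V = 4 - 1*(-203598) = 4 + 203598 = 203602)
a(x, W) = 2*x
sqrt(a(19, -2)*2821 + V) = sqrt((2*19)*2821 + 203602) = sqrt(38*2821 + 203602) = sqrt(107198 + 203602) = sqrt(310800) = 20*sqrt(777)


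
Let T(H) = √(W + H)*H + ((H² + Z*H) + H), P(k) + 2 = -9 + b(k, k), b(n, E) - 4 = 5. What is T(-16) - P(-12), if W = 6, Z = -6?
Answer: 338 - 16*I*√10 ≈ 338.0 - 50.596*I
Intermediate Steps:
b(n, E) = 9 (b(n, E) = 4 + 5 = 9)
P(k) = -2 (P(k) = -2 + (-9 + 9) = -2 + 0 = -2)
T(H) = H² - 5*H + H*√(6 + H) (T(H) = √(6 + H)*H + ((H² - 6*H) + H) = H*√(6 + H) + (H² - 5*H) = H² - 5*H + H*√(6 + H))
T(-16) - P(-12) = -16*(-5 - 16 + √(6 - 16)) - 1*(-2) = -16*(-5 - 16 + √(-10)) + 2 = -16*(-5 - 16 + I*√10) + 2 = -16*(-21 + I*√10) + 2 = (336 - 16*I*√10) + 2 = 338 - 16*I*√10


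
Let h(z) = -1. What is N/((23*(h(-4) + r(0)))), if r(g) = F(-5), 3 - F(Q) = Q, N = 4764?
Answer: 4764/161 ≈ 29.590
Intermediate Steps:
F(Q) = 3 - Q
r(g) = 8 (r(g) = 3 - 1*(-5) = 3 + 5 = 8)
N/((23*(h(-4) + r(0)))) = 4764/((23*(-1 + 8))) = 4764/((23*7)) = 4764/161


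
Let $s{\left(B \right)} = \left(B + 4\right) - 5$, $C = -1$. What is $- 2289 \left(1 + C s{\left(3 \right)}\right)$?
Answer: $2289$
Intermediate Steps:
$s{\left(B \right)} = -1 + B$ ($s{\left(B \right)} = \left(4 + B\right) - 5 = -1 + B$)
$- 2289 \left(1 + C s{\left(3 \right)}\right) = - 2289 \left(1 - \left(-1 + 3\right)\right) = - 2289 \left(1 - 2\right) = \left(-2289\right) \left(-1\right) = 2289$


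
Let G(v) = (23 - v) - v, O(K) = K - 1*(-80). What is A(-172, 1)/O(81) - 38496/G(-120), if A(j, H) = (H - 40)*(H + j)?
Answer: -4443909/42343 ≈ -104.95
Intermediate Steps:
A(j, H) = (-40 + H)*(H + j)
O(K) = 80 + K (O(K) = K + 80 = 80 + K)
G(v) = 23 - 2*v
A(-172, 1)/O(81) - 38496/G(-120) = (1² - 40*1 - 40*(-172) + 1*(-172))/(80 + 81) - 38496/(23 - 2*(-120)) = (1 - 40 + 6880 - 172)/161 - 38496/(23 + 240) = 6669*(1/161) - 38496/263 = 6669/161 - 38496*1/263 = 6669/161 - 38496/263 = -4443909/42343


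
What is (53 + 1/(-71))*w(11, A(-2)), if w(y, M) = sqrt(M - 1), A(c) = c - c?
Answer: 3762*I/71 ≈ 52.986*I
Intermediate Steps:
A(c) = 0
w(y, M) = sqrt(-1 + M)
(53 + 1/(-71))*w(11, A(-2)) = (53 + 1/(-71))*sqrt(-1 + 0) = (53 - 1/71)*sqrt(-1) = 3762*I/71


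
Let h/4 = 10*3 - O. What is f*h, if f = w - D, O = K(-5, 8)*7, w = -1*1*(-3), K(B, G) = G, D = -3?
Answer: -624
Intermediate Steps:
w = 3 (w = -1*(-3) = 3)
O = 56 (O = 8*7 = 56)
f = 6 (f = 3 - 1*(-3) = 3 + 3 = 6)
h = -104 (h = 4*(10*3 - 1*56) = 4*(30 - 56) = 4*(-26) = -104)
f*h = 6*(-104) = -624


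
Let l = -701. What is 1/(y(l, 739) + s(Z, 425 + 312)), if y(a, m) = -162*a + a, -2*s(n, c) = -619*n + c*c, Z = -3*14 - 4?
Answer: -2/345921 ≈ -5.7817e-6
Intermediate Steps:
Z = -46 (Z = -42 - 4 = -46)
s(n, c) = -c²/2 + 619*n/2 (s(n, c) = -(-619*n + c*c)/2 = -(-619*n + c²)/2 = -(c² - 619*n)/2 = -c²/2 + 619*n/2)
y(a, m) = -161*a
1/(y(l, 739) + s(Z, 425 + 312)) = 1/(-161*(-701) + (-(425 + 312)²/2 + (619/2)*(-46))) = 1/(112861 + (-½*737² - 14237)) = 1/(112861 + (-½*543169 - 14237)) = 1/(112861 + (-543169/2 - 14237)) = 1/(112861 - 571643/2) = 1/(-345921/2) = -2/345921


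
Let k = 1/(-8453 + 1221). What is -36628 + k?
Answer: -264893697/7232 ≈ -36628.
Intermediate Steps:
k = -1/7232 (k = 1/(-7232) = -1/7232 ≈ -0.00013827)
-36628 + k = -36628 - 1/7232 = -264893697/7232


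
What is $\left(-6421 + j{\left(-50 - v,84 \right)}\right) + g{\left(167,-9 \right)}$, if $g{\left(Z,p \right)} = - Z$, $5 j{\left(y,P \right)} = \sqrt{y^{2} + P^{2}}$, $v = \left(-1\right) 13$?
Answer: $-6588 + \sqrt{337} \approx -6569.6$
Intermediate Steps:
$v = -13$
$j{\left(y,P \right)} = \frac{\sqrt{P^{2} + y^{2}}}{5}$ ($j{\left(y,P \right)} = \frac{\sqrt{y^{2} + P^{2}}}{5} = \frac{\sqrt{P^{2} + y^{2}}}{5}$)
$\left(-6421 + j{\left(-50 - v,84 \right)}\right) + g{\left(167,-9 \right)} = \left(-6421 + \frac{\sqrt{84^{2} + \left(-50 - -13\right)^{2}}}{5}\right) - 167 = \left(-6421 + \frac{\sqrt{7056 + \left(-50 + 13\right)^{2}}}{5}\right) - 167 = \left(-6421 + \frac{\sqrt{7056 + \left(-37\right)^{2}}}{5}\right) - 167 = \left(-6421 + \frac{\sqrt{7056 + 1369}}{5}\right) - 167 = \left(-6421 + \frac{\sqrt{8425}}{5}\right) - 167 = \left(-6421 + \frac{5 \sqrt{337}}{5}\right) - 167 = \left(-6421 + \sqrt{337}\right) - 167 = -6588 + \sqrt{337}$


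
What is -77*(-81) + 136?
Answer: 6373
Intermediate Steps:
-77*(-81) + 136 = 6237 + 136 = 6373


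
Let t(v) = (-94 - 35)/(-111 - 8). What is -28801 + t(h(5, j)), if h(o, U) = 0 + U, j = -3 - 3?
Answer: -3427190/119 ≈ -28800.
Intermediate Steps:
j = -6
h(o, U) = U
t(v) = 129/119 (t(v) = -129/(-119) = -129*(-1/119) = 129/119)
-28801 + t(h(5, j)) = -28801 + 129/119 = -3427190/119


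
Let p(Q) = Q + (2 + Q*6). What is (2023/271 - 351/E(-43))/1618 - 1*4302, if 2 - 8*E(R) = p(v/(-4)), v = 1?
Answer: -13207356203/3069346 ≈ -4303.0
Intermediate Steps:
p(Q) = 2 + 7*Q (p(Q) = Q + (2 + 6*Q) = 2 + 7*Q)
E(R) = 7/32 (E(R) = ¼ - (2 + 7*(1/(-4)))/8 = ¼ - (2 + 7*(1*(-¼)))/8 = ¼ - (2 + 7*(-¼))/8 = ¼ - (2 - 7/4)/8 = ¼ - ⅛*¼ = ¼ - 1/32 = 7/32)
(2023/271 - 351/E(-43))/1618 - 1*4302 = (2023/271 - 351/7/32)/1618 - 1*4302 = (2023*(1/271) - 351*32/7)*(1/1618) - 4302 = (2023/271 - 11232/7)*(1/1618) - 4302 = -3029711/1897*1/1618 - 4302 = -3029711/3069346 - 4302 = -13207356203/3069346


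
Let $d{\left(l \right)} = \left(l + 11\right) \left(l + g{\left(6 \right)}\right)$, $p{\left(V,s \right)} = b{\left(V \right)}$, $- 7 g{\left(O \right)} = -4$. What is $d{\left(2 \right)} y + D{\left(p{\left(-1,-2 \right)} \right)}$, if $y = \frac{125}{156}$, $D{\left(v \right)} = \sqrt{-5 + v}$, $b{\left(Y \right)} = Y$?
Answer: $\frac{375}{14} + i \sqrt{6} \approx 26.786 + 2.4495 i$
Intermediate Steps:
$g{\left(O \right)} = \frac{4}{7}$ ($g{\left(O \right)} = \left(- \frac{1}{7}\right) \left(-4\right) = \frac{4}{7}$)
$p{\left(V,s \right)} = V$
$y = \frac{125}{156}$ ($y = 125 \cdot \frac{1}{156} = \frac{125}{156} \approx 0.80128$)
$d{\left(l \right)} = \left(11 + l\right) \left(\frac{4}{7} + l\right)$ ($d{\left(l \right)} = \left(l + 11\right) \left(l + \frac{4}{7}\right) = \left(11 + l\right) \left(\frac{4}{7} + l\right)$)
$d{\left(2 \right)} y + D{\left(p{\left(-1,-2 \right)} \right)} = \left(\frac{44}{7} + 2^{2} + \frac{81}{7} \cdot 2\right) \frac{125}{156} + \sqrt{-5 - 1} = \left(\frac{44}{7} + 4 + \frac{162}{7}\right) \frac{125}{156} + \sqrt{-6} = \frac{234}{7} \cdot \frac{125}{156} + i \sqrt{6} = \frac{375}{14} + i \sqrt{6}$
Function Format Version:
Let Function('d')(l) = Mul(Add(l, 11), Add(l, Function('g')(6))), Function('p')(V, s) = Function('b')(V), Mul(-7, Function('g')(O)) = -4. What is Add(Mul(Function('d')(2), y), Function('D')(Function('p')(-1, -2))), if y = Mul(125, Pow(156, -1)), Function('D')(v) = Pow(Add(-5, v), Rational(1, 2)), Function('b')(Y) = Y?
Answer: Add(Rational(375, 14), Mul(I, Pow(6, Rational(1, 2)))) ≈ Add(26.786, Mul(2.4495, I))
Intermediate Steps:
Function('g')(O) = Rational(4, 7) (Function('g')(O) = Mul(Rational(-1, 7), -4) = Rational(4, 7))
Function('p')(V, s) = V
y = Rational(125, 156) (y = Mul(125, Rational(1, 156)) = Rational(125, 156) ≈ 0.80128)
Function('d')(l) = Mul(Add(11, l), Add(Rational(4, 7), l)) (Function('d')(l) = Mul(Add(l, 11), Add(l, Rational(4, 7))) = Mul(Add(11, l), Add(Rational(4, 7), l)))
Add(Mul(Function('d')(2), y), Function('D')(Function('p')(-1, -2))) = Add(Mul(Add(Rational(44, 7), Pow(2, 2), Mul(Rational(81, 7), 2)), Rational(125, 156)), Pow(Add(-5, -1), Rational(1, 2))) = Add(Mul(Add(Rational(44, 7), 4, Rational(162, 7)), Rational(125, 156)), Pow(-6, Rational(1, 2))) = Add(Mul(Rational(234, 7), Rational(125, 156)), Mul(I, Pow(6, Rational(1, 2)))) = Add(Rational(375, 14), Mul(I, Pow(6, Rational(1, 2))))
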